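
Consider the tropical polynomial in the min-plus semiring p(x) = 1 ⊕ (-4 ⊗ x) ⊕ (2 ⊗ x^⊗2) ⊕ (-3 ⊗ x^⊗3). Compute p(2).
p(2) = -2

A tropical monomial a ⊗ x^⊗i evaluates to a + i · x. Evaluating each term at x = 2:
  Term 0 contributes 1 + 0 · 2 = 1
  Term 1 contributes -4 + 1 · 2 = -2
  Term 2 contributes 2 + 2 · 2 = 6
  Term 3 contributes -3 + 3 · 2 = 3
p(2) = ⊕ of these = min[1, -2, 6, 3] = -2.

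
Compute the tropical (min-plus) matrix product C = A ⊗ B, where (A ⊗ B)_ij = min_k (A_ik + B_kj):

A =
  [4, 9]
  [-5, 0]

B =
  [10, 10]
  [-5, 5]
A ⊗ B =
  [4, 14]
  [-5, 5]

Apply the min-plus product entry-by-entry:
  C[0][0] = min over k of (A[0][0] + B[0][0] = 4 + 10 = 14, A[0][1] + B[1][0] = 9 + -5 = 4) = 4 (attained at k = 1)
  C[0][1] = min over k of (A[0][0] + B[0][1] = 4 + 10 = 14, A[0][1] + B[1][1] = 9 + 5 = 14) = 14 (attained at k = 0)
  C[1][0] = min over k of (A[1][0] + B[0][0] = -5 + 10 = 5, A[1][1] + B[1][0] = 0 + -5 = -5) = -5 (attained at k = 1)
  C[1][1] = min over k of (A[1][0] + B[0][1] = -5 + 10 = 5, A[1][1] + B[1][1] = 0 + 5 = 5) = 5 (attained at k = 0)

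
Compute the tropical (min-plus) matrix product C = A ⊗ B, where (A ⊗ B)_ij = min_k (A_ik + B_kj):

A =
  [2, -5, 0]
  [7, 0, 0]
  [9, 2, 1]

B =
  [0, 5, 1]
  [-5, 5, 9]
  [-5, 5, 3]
A ⊗ B =
  [-10, 0, 3]
  [-5, 5, 3]
  [-4, 6, 4]

Apply the min-plus product entry-by-entry:
  C[0][0] = min over k of (A[0][0] + B[0][0] = 2 + 0 = 2, A[0][1] + B[1][0] = -5 + -5 = -10, A[0][2] + B[2][0] = 0 + -5 = -5) = -10 (attained at k = 1)
  C[0][1] = min over k of (A[0][0] + B[0][1] = 2 + 5 = 7, A[0][1] + B[1][1] = -5 + 5 = 0, A[0][2] + B[2][1] = 0 + 5 = 5) = 0 (attained at k = 1)
  C[0][2] = min over k of (A[0][0] + B[0][2] = 2 + 1 = 3, A[0][1] + B[1][2] = -5 + 9 = 4, A[0][2] + B[2][2] = 0 + 3 = 3) = 3 (attained at k = 0)
  C[1][0] = min over k of (A[1][0] + B[0][0] = 7 + 0 = 7, A[1][1] + B[1][0] = 0 + -5 = -5, A[1][2] + B[2][0] = 0 + -5 = -5) = -5 (attained at k = 1)
  C[1][1] = min over k of (A[1][0] + B[0][1] = 7 + 5 = 12, A[1][1] + B[1][1] = 0 + 5 = 5, A[1][2] + B[2][1] = 0 + 5 = 5) = 5 (attained at k = 1)
  C[1][2] = min over k of (A[1][0] + B[0][2] = 7 + 1 = 8, A[1][1] + B[1][2] = 0 + 9 = 9, A[1][2] + B[2][2] = 0 + 3 = 3) = 3 (attained at k = 2)
  C[2][0] = min over k of (A[2][0] + B[0][0] = 9 + 0 = 9, A[2][1] + B[1][0] = 2 + -5 = -3, A[2][2] + B[2][0] = 1 + -5 = -4) = -4 (attained at k = 2)
  C[2][1] = min over k of (A[2][0] + B[0][1] = 9 + 5 = 14, A[2][1] + B[1][1] = 2 + 5 = 7, A[2][2] + B[2][1] = 1 + 5 = 6) = 6 (attained at k = 2)
  C[2][2] = min over k of (A[2][0] + B[0][2] = 9 + 1 = 10, A[2][1] + B[1][2] = 2 + 9 = 11, A[2][2] + B[2][2] = 1 + 3 = 4) = 4 (attained at k = 2)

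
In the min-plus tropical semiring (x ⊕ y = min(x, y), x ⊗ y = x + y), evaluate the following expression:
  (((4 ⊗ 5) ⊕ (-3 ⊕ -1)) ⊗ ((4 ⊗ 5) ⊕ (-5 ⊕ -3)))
(((4 ⊗ 5) ⊕ (-3 ⊕ -1)) ⊗ ((4 ⊗ 5) ⊕ (-5 ⊕ -3))) = -8

Expand innermost to outermost. Recall ⊕ takes the minimum of its arguments and ⊗ takes their sum. Working out the expression (((4 ⊗ 5) ⊕ (-3 ⊕ -1)) ⊗ ((4 ⊗ 5) ⊕ (-5 ⊕ -3))) gives -8.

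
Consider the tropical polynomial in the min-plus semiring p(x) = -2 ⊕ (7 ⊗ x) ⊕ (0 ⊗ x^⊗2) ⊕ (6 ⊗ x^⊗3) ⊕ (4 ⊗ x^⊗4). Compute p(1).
p(1) = -2

A tropical monomial a ⊗ x^⊗i evaluates to a + i · x. Evaluating each term at x = 1:
  Term 0 contributes -2 + 0 · 1 = -2
  Term 1 contributes 7 + 1 · 1 = 8
  Term 2 contributes 0 + 2 · 1 = 2
  Term 3 contributes 6 + 3 · 1 = 9
  Term 4 contributes 4 + 4 · 1 = 8
p(1) = ⊕ of these = min[-2, 8, 2, 9, 8] = -2.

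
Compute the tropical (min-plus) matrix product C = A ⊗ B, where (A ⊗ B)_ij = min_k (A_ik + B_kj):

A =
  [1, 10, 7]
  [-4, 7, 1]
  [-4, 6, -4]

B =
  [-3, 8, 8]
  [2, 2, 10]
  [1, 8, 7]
A ⊗ B =
  [-2, 9, 9]
  [-7, 4, 4]
  [-7, 4, 3]

Apply the min-plus product entry-by-entry:
  C[0][0] = min over k of (A[0][0] + B[0][0] = 1 + -3 = -2, A[0][1] + B[1][0] = 10 + 2 = 12, A[0][2] + B[2][0] = 7 + 1 = 8) = -2 (attained at k = 0)
  C[0][1] = min over k of (A[0][0] + B[0][1] = 1 + 8 = 9, A[0][1] + B[1][1] = 10 + 2 = 12, A[0][2] + B[2][1] = 7 + 8 = 15) = 9 (attained at k = 0)
  C[0][2] = min over k of (A[0][0] + B[0][2] = 1 + 8 = 9, A[0][1] + B[1][2] = 10 + 10 = 20, A[0][2] + B[2][2] = 7 + 7 = 14) = 9 (attained at k = 0)
  C[1][0] = min over k of (A[1][0] + B[0][0] = -4 + -3 = -7, A[1][1] + B[1][0] = 7 + 2 = 9, A[1][2] + B[2][0] = 1 + 1 = 2) = -7 (attained at k = 0)
  C[1][1] = min over k of (A[1][0] + B[0][1] = -4 + 8 = 4, A[1][1] + B[1][1] = 7 + 2 = 9, A[1][2] + B[2][1] = 1 + 8 = 9) = 4 (attained at k = 0)
  C[1][2] = min over k of (A[1][0] + B[0][2] = -4 + 8 = 4, A[1][1] + B[1][2] = 7 + 10 = 17, A[1][2] + B[2][2] = 1 + 7 = 8) = 4 (attained at k = 0)
  C[2][0] = min over k of (A[2][0] + B[0][0] = -4 + -3 = -7, A[2][1] + B[1][0] = 6 + 2 = 8, A[2][2] + B[2][0] = -4 + 1 = -3) = -7 (attained at k = 0)
  C[2][1] = min over k of (A[2][0] + B[0][1] = -4 + 8 = 4, A[2][1] + B[1][1] = 6 + 2 = 8, A[2][2] + B[2][1] = -4 + 8 = 4) = 4 (attained at k = 0)
  C[2][2] = min over k of (A[2][0] + B[0][2] = -4 + 8 = 4, A[2][1] + B[1][2] = 6 + 10 = 16, A[2][2] + B[2][2] = -4 + 7 = 3) = 3 (attained at k = 2)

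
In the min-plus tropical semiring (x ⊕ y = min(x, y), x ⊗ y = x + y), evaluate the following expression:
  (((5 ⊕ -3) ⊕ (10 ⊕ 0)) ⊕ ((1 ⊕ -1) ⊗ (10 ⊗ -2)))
(((5 ⊕ -3) ⊕ (10 ⊕ 0)) ⊕ ((1 ⊕ -1) ⊗ (10 ⊗ -2))) = -3

Expand innermost to outermost. Recall ⊕ takes the minimum of its arguments and ⊗ takes their sum. Working out the expression (((5 ⊕ -3) ⊕ (10 ⊕ 0)) ⊕ ((1 ⊕ -1) ⊗ (10 ⊗ -2))) gives -3.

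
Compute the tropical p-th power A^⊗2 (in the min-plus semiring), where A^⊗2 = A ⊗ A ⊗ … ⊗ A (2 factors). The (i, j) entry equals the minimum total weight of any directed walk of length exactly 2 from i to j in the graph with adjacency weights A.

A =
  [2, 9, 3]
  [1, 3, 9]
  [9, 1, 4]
A^⊗2 =
  [4, 4, 5]
  [3, 6, 4]
  [2, 4, 8]

Each entry (A^⊗2)_ij equals the minimum over all length-2 walks i = v_0 → v_1 → … → v_2 = j of Σ_t A[v_t][v_{t+1}]. For example, for (i, j) = (0, 2) we minimise over 3 possible intermediate vertex sequences; the minimum is 5, attained along the walk 0 → 0 → 2.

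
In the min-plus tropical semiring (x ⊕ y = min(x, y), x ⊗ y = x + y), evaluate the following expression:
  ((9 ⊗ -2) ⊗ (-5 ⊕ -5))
((9 ⊗ -2) ⊗ (-5 ⊕ -5)) = 2

Expand innermost to outermost. Recall ⊕ takes the minimum of its arguments and ⊗ takes their sum. Working out the expression ((9 ⊗ -2) ⊗ (-5 ⊕ -5)) gives 2.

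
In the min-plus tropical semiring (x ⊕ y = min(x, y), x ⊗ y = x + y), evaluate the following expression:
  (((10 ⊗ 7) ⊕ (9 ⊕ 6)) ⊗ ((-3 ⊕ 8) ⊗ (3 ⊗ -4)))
(((10 ⊗ 7) ⊕ (9 ⊕ 6)) ⊗ ((-3 ⊕ 8) ⊗ (3 ⊗ -4))) = 2

Expand innermost to outermost. Recall ⊕ takes the minimum of its arguments and ⊗ takes their sum. Working out the expression (((10 ⊗ 7) ⊕ (9 ⊕ 6)) ⊗ ((-3 ⊕ 8) ⊗ (3 ⊗ -4))) gives 2.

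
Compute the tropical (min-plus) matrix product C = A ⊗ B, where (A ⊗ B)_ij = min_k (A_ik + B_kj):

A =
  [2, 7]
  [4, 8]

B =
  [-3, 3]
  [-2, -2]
A ⊗ B =
  [-1, 5]
  [1, 6]

Apply the min-plus product entry-by-entry:
  C[0][0] = min over k of (A[0][0] + B[0][0] = 2 + -3 = -1, A[0][1] + B[1][0] = 7 + -2 = 5) = -1 (attained at k = 0)
  C[0][1] = min over k of (A[0][0] + B[0][1] = 2 + 3 = 5, A[0][1] + B[1][1] = 7 + -2 = 5) = 5 (attained at k = 0)
  C[1][0] = min over k of (A[1][0] + B[0][0] = 4 + -3 = 1, A[1][1] + B[1][0] = 8 + -2 = 6) = 1 (attained at k = 0)
  C[1][1] = min over k of (A[1][0] + B[0][1] = 4 + 3 = 7, A[1][1] + B[1][1] = 8 + -2 = 6) = 6 (attained at k = 1)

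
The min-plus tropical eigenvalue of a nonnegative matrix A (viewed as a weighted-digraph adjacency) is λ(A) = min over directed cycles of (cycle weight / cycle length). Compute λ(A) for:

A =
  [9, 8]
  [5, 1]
λ(A) = 1

Enumerate directed cycles and compute their means (weight / length). Sample:
  cycle 0 → 0: weight = 9, length = 1, mean = 9/1 ≈ 9.000
  cycle 1 → 1: weight = 1, length = 1, mean = 1/1 ≈ 1.000
  cycle 0 → 1 → 0: weight = 13, length = 2, mean = 13/2 ≈ 6.500
  cycle 1 → 0 → 1: weight = 13, length = 2, mean = 13/2 ≈ 6.500
Minimum mean = 1.000, attained e.g. along the cycle 1 → 1 with weight 1 and length 1. So λ(A) = 1/1 = 1.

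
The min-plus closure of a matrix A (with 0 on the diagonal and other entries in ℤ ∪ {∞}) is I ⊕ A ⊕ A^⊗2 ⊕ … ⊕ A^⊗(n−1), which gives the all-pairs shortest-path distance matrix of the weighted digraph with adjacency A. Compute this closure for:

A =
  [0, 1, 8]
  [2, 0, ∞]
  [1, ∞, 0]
Closure =
  [0, 1, 8]
  [2, 0, 10]
  [1, 2, 0]

This is the Floyd-Warshall all-pairs shortest-path computation. For each intermediate vertex k = 0, 1, …, 2, update dist[i][j] ← min(dist[i][j], dist[i][k] + dist[k][j]). The final matrix gives, for each (i, j), the minimum total weight of any directed path from i to j (possibly empty when i = j).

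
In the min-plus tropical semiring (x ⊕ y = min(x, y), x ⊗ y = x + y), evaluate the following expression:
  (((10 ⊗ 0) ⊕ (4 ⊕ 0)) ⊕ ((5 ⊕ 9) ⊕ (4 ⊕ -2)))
(((10 ⊗ 0) ⊕ (4 ⊕ 0)) ⊕ ((5 ⊕ 9) ⊕ (4 ⊕ -2))) = -2

Expand innermost to outermost. Recall ⊕ takes the minimum of its arguments and ⊗ takes their sum. Working out the expression (((10 ⊗ 0) ⊕ (4 ⊕ 0)) ⊕ ((5 ⊕ 9) ⊕ (4 ⊕ -2))) gives -2.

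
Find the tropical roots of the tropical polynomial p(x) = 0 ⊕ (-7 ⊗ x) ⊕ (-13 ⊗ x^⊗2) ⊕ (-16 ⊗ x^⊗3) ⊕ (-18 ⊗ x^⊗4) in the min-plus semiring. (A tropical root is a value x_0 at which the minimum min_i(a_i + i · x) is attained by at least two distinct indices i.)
Roots: {2, 3, 6, 7}

Each tropical root is a break point of the lower envelope of the lines y = a_i + i · x (there are 5 lines, with slopes 0, 1, ..., 4). Only the lines that attain the minimum somewhere contribute to roots; other lines are dominated. Here the surviving (envelope) indices are i = 4, i = 3, i = 2, i = 1, i = 0.
Intersections between consecutive envelope lines give the roots: for adjacent envelope indices i < j the intersection is x = (a_i − a_j) / (j − i). Reading off the sorted break points: {2, 3, 6, 7}.
Verification: at each break x_0, at least two indices attain the minimum of min_i(a_i + i · x_0).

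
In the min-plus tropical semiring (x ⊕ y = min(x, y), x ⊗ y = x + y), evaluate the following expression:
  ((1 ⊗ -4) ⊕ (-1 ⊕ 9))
((1 ⊗ -4) ⊕ (-1 ⊕ 9)) = -3

Expand innermost to outermost. Recall ⊕ takes the minimum of its arguments and ⊗ takes their sum. Working out the expression ((1 ⊗ -4) ⊕ (-1 ⊕ 9)) gives -3.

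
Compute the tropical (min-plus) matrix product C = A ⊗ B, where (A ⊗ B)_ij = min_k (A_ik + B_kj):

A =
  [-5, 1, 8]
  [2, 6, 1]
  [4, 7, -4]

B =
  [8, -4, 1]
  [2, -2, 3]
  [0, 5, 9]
A ⊗ B =
  [3, -9, -4]
  [1, -2, 3]
  [-4, 0, 5]

Apply the min-plus product entry-by-entry:
  C[0][0] = min over k of (A[0][0] + B[0][0] = -5 + 8 = 3, A[0][1] + B[1][0] = 1 + 2 = 3, A[0][2] + B[2][0] = 8 + 0 = 8) = 3 (attained at k = 0)
  C[0][1] = min over k of (A[0][0] + B[0][1] = -5 + -4 = -9, A[0][1] + B[1][1] = 1 + -2 = -1, A[0][2] + B[2][1] = 8 + 5 = 13) = -9 (attained at k = 0)
  C[0][2] = min over k of (A[0][0] + B[0][2] = -5 + 1 = -4, A[0][1] + B[1][2] = 1 + 3 = 4, A[0][2] + B[2][2] = 8 + 9 = 17) = -4 (attained at k = 0)
  C[1][0] = min over k of (A[1][0] + B[0][0] = 2 + 8 = 10, A[1][1] + B[1][0] = 6 + 2 = 8, A[1][2] + B[2][0] = 1 + 0 = 1) = 1 (attained at k = 2)
  C[1][1] = min over k of (A[1][0] + B[0][1] = 2 + -4 = -2, A[1][1] + B[1][1] = 6 + -2 = 4, A[1][2] + B[2][1] = 1 + 5 = 6) = -2 (attained at k = 0)
  C[1][2] = min over k of (A[1][0] + B[0][2] = 2 + 1 = 3, A[1][1] + B[1][2] = 6 + 3 = 9, A[1][2] + B[2][2] = 1 + 9 = 10) = 3 (attained at k = 0)
  C[2][0] = min over k of (A[2][0] + B[0][0] = 4 + 8 = 12, A[2][1] + B[1][0] = 7 + 2 = 9, A[2][2] + B[2][0] = -4 + 0 = -4) = -4 (attained at k = 2)
  C[2][1] = min over k of (A[2][0] + B[0][1] = 4 + -4 = 0, A[2][1] + B[1][1] = 7 + -2 = 5, A[2][2] + B[2][1] = -4 + 5 = 1) = 0 (attained at k = 0)
  C[2][2] = min over k of (A[2][0] + B[0][2] = 4 + 1 = 5, A[2][1] + B[1][2] = 7 + 3 = 10, A[2][2] + B[2][2] = -4 + 9 = 5) = 5 (attained at k = 0)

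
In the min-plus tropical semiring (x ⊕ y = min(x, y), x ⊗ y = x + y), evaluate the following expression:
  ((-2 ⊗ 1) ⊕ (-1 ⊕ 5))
((-2 ⊗ 1) ⊕ (-1 ⊕ 5)) = -1

Expand innermost to outermost. Recall ⊕ takes the minimum of its arguments and ⊗ takes their sum. Working out the expression ((-2 ⊗ 1) ⊕ (-1 ⊕ 5)) gives -1.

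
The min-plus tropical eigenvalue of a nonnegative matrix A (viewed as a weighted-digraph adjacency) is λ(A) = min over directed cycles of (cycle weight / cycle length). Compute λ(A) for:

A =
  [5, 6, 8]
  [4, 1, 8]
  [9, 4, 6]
λ(A) = 1

Enumerate directed cycles and compute their means (weight / length). Sample:
  cycle 0 → 0: weight = 5, length = 1, mean = 5/1 ≈ 5.000
  cycle 1 → 1: weight = 1, length = 1, mean = 1/1 ≈ 1.000
  cycle 2 → 2: weight = 6, length = 1, mean = 6/1 ≈ 6.000
  cycle 0 → 1 → 0: weight = 10, length = 2, mean = 10/2 ≈ 5.000
  cycle 0 → 2 → 0: weight = 17, length = 2, mean = 17/2 ≈ 8.500
  cycle 1 → 0 → 1: weight = 10, length = 2, mean = 10/2 ≈ 5.000
Minimum mean = 1.000, attained e.g. along the cycle 1 → 1 with weight 1 and length 1. So λ(A) = 1/1 = 1.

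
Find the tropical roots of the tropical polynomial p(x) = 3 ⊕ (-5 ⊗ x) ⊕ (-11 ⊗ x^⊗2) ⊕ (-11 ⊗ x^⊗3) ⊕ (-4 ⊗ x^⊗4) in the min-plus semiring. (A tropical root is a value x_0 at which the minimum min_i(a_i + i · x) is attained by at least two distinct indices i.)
Roots: {-7, 0, 6, 8}

Each tropical root is a break point of the lower envelope of the lines y = a_i + i · x (there are 5 lines, with slopes 0, 1, ..., 4). Only the lines that attain the minimum somewhere contribute to roots; other lines are dominated. Here the surviving (envelope) indices are i = 4, i = 3, i = 2, i = 1, i = 0.
Intersections between consecutive envelope lines give the roots: for adjacent envelope indices i < j the intersection is x = (a_i − a_j) / (j − i). Reading off the sorted break points: {-7, 0, 6, 8}.
Verification: at each break x_0, at least two indices attain the minimum of min_i(a_i + i · x_0).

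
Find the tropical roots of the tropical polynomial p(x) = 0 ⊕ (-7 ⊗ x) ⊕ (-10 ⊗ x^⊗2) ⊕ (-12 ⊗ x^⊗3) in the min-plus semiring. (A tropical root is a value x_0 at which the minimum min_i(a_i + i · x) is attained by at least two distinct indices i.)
Roots: {2, 3, 7}

Each tropical root is a break point of the lower envelope of the lines y = a_i + i · x (there are 4 lines, with slopes 0, 1, ..., 3). Only the lines that attain the minimum somewhere contribute to roots; other lines are dominated. Here the surviving (envelope) indices are i = 3, i = 2, i = 1, i = 0.
Intersections between consecutive envelope lines give the roots: for adjacent envelope indices i < j the intersection is x = (a_i − a_j) / (j − i). Reading off the sorted break points: {2, 3, 7}.
Verification: at each break x_0, at least two indices attain the minimum of min_i(a_i + i · x_0).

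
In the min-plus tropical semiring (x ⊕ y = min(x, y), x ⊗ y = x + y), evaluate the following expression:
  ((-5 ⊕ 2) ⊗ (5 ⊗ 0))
((-5 ⊕ 2) ⊗ (5 ⊗ 0)) = 0

Expand innermost to outermost. Recall ⊕ takes the minimum of its arguments and ⊗ takes their sum. Working out the expression ((-5 ⊕ 2) ⊗ (5 ⊗ 0)) gives 0.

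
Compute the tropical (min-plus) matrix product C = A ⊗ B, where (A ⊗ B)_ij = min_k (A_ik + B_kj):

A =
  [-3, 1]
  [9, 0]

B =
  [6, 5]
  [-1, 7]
A ⊗ B =
  [0, 2]
  [-1, 7]

Apply the min-plus product entry-by-entry:
  C[0][0] = min over k of (A[0][0] + B[0][0] = -3 + 6 = 3, A[0][1] + B[1][0] = 1 + -1 = 0) = 0 (attained at k = 1)
  C[0][1] = min over k of (A[0][0] + B[0][1] = -3 + 5 = 2, A[0][1] + B[1][1] = 1 + 7 = 8) = 2 (attained at k = 0)
  C[1][0] = min over k of (A[1][0] + B[0][0] = 9 + 6 = 15, A[1][1] + B[1][0] = 0 + -1 = -1) = -1 (attained at k = 1)
  C[1][1] = min over k of (A[1][0] + B[0][1] = 9 + 5 = 14, A[1][1] + B[1][1] = 0 + 7 = 7) = 7 (attained at k = 1)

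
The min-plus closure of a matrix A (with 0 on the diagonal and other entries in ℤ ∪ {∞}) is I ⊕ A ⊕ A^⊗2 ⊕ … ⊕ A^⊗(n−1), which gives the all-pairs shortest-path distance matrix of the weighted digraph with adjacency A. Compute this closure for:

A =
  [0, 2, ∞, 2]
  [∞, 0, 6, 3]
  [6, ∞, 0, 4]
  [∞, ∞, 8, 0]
Closure =
  [0, 2, 8, 2]
  [12, 0, 6, 3]
  [6, 8, 0, 4]
  [14, 16, 8, 0]

This is the Floyd-Warshall all-pairs shortest-path computation. For each intermediate vertex k = 0, 1, …, 3, update dist[i][j] ← min(dist[i][j], dist[i][k] + dist[k][j]). The final matrix gives, for each (i, j), the minimum total weight of any directed path from i to j (possibly empty when i = j).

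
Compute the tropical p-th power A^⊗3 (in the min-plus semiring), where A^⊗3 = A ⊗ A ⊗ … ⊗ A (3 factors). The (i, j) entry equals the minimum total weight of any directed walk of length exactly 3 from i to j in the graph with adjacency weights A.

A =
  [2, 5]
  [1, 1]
A^⊗3 =
  [6, 7]
  [3, 3]

Each entry (A^⊗3)_ij equals the minimum over all length-3 walks i = v_0 → v_1 → … → v_3 = j of Σ_t A[v_t][v_{t+1}]. For example, for (i, j) = (0, 1) we minimise over 4 possible intermediate vertex sequences; the minimum is 7, attained along the walk 0 → 1 → 1 → 1.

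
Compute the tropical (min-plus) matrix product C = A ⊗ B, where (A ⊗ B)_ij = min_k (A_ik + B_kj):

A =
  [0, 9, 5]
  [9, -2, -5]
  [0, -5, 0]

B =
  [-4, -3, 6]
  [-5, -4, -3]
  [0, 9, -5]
A ⊗ B =
  [-4, -3, 0]
  [-7, -6, -10]
  [-10, -9, -8]

Apply the min-plus product entry-by-entry:
  C[0][0] = min over k of (A[0][0] + B[0][0] = 0 + -4 = -4, A[0][1] + B[1][0] = 9 + -5 = 4, A[0][2] + B[2][0] = 5 + 0 = 5) = -4 (attained at k = 0)
  C[0][1] = min over k of (A[0][0] + B[0][1] = 0 + -3 = -3, A[0][1] + B[1][1] = 9 + -4 = 5, A[0][2] + B[2][1] = 5 + 9 = 14) = -3 (attained at k = 0)
  C[0][2] = min over k of (A[0][0] + B[0][2] = 0 + 6 = 6, A[0][1] + B[1][2] = 9 + -3 = 6, A[0][2] + B[2][2] = 5 + -5 = 0) = 0 (attained at k = 2)
  C[1][0] = min over k of (A[1][0] + B[0][0] = 9 + -4 = 5, A[1][1] + B[1][0] = -2 + -5 = -7, A[1][2] + B[2][0] = -5 + 0 = -5) = -7 (attained at k = 1)
  C[1][1] = min over k of (A[1][0] + B[0][1] = 9 + -3 = 6, A[1][1] + B[1][1] = -2 + -4 = -6, A[1][2] + B[2][1] = -5 + 9 = 4) = -6 (attained at k = 1)
  C[1][2] = min over k of (A[1][0] + B[0][2] = 9 + 6 = 15, A[1][1] + B[1][2] = -2 + -3 = -5, A[1][2] + B[2][2] = -5 + -5 = -10) = -10 (attained at k = 2)
  C[2][0] = min over k of (A[2][0] + B[0][0] = 0 + -4 = -4, A[2][1] + B[1][0] = -5 + -5 = -10, A[2][2] + B[2][0] = 0 + 0 = 0) = -10 (attained at k = 1)
  C[2][1] = min over k of (A[2][0] + B[0][1] = 0 + -3 = -3, A[2][1] + B[1][1] = -5 + -4 = -9, A[2][2] + B[2][1] = 0 + 9 = 9) = -9 (attained at k = 1)
  C[2][2] = min over k of (A[2][0] + B[0][2] = 0 + 6 = 6, A[2][1] + B[1][2] = -5 + -3 = -8, A[2][2] + B[2][2] = 0 + -5 = -5) = -8 (attained at k = 1)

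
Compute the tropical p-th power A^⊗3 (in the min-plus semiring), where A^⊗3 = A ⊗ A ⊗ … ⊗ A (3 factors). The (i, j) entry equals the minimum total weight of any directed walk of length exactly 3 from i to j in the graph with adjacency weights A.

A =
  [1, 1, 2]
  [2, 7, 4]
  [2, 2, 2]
A^⊗3 =
  [3, 3, 4]
  [4, 4, 5]
  [4, 4, 5]

Each entry (A^⊗3)_ij equals the minimum over all length-3 walks i = v_0 → v_1 → … → v_3 = j of Σ_t A[v_t][v_{t+1}]. For example, for (i, j) = (0, 2) we minimise over 9 possible intermediate vertex sequences; the minimum is 4, attained along the walk 0 → 0 → 0 → 2.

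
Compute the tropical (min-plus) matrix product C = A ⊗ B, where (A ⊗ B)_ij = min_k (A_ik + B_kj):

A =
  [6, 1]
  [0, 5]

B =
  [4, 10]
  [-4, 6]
A ⊗ B =
  [-3, 7]
  [1, 10]

Apply the min-plus product entry-by-entry:
  C[0][0] = min over k of (A[0][0] + B[0][0] = 6 + 4 = 10, A[0][1] + B[1][0] = 1 + -4 = -3) = -3 (attained at k = 1)
  C[0][1] = min over k of (A[0][0] + B[0][1] = 6 + 10 = 16, A[0][1] + B[1][1] = 1 + 6 = 7) = 7 (attained at k = 1)
  C[1][0] = min over k of (A[1][0] + B[0][0] = 0 + 4 = 4, A[1][1] + B[1][0] = 5 + -4 = 1) = 1 (attained at k = 1)
  C[1][1] = min over k of (A[1][0] + B[0][1] = 0 + 10 = 10, A[1][1] + B[1][1] = 5 + 6 = 11) = 10 (attained at k = 0)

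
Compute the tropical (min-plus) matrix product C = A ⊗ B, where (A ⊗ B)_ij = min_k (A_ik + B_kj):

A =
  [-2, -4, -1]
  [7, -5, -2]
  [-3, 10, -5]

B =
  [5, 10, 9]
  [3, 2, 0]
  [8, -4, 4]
A ⊗ B =
  [-1, -5, -4]
  [-2, -6, -5]
  [2, -9, -1]

Apply the min-plus product entry-by-entry:
  C[0][0] = min over k of (A[0][0] + B[0][0] = -2 + 5 = 3, A[0][1] + B[1][0] = -4 + 3 = -1, A[0][2] + B[2][0] = -1 + 8 = 7) = -1 (attained at k = 1)
  C[0][1] = min over k of (A[0][0] + B[0][1] = -2 + 10 = 8, A[0][1] + B[1][1] = -4 + 2 = -2, A[0][2] + B[2][1] = -1 + -4 = -5) = -5 (attained at k = 2)
  C[0][2] = min over k of (A[0][0] + B[0][2] = -2 + 9 = 7, A[0][1] + B[1][2] = -4 + 0 = -4, A[0][2] + B[2][2] = -1 + 4 = 3) = -4 (attained at k = 1)
  C[1][0] = min over k of (A[1][0] + B[0][0] = 7 + 5 = 12, A[1][1] + B[1][0] = -5 + 3 = -2, A[1][2] + B[2][0] = -2 + 8 = 6) = -2 (attained at k = 1)
  C[1][1] = min over k of (A[1][0] + B[0][1] = 7 + 10 = 17, A[1][1] + B[1][1] = -5 + 2 = -3, A[1][2] + B[2][1] = -2 + -4 = -6) = -6 (attained at k = 2)
  C[1][2] = min over k of (A[1][0] + B[0][2] = 7 + 9 = 16, A[1][1] + B[1][2] = -5 + 0 = -5, A[1][2] + B[2][2] = -2 + 4 = 2) = -5 (attained at k = 1)
  C[2][0] = min over k of (A[2][0] + B[0][0] = -3 + 5 = 2, A[2][1] + B[1][0] = 10 + 3 = 13, A[2][2] + B[2][0] = -5 + 8 = 3) = 2 (attained at k = 0)
  C[2][1] = min over k of (A[2][0] + B[0][1] = -3 + 10 = 7, A[2][1] + B[1][1] = 10 + 2 = 12, A[2][2] + B[2][1] = -5 + -4 = -9) = -9 (attained at k = 2)
  C[2][2] = min over k of (A[2][0] + B[0][2] = -3 + 9 = 6, A[2][1] + B[1][2] = 10 + 0 = 10, A[2][2] + B[2][2] = -5 + 4 = -1) = -1 (attained at k = 2)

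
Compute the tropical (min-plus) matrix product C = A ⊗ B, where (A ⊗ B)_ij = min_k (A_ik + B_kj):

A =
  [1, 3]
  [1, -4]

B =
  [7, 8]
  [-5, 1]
A ⊗ B =
  [-2, 4]
  [-9, -3]

Apply the min-plus product entry-by-entry:
  C[0][0] = min over k of (A[0][0] + B[0][0] = 1 + 7 = 8, A[0][1] + B[1][0] = 3 + -5 = -2) = -2 (attained at k = 1)
  C[0][1] = min over k of (A[0][0] + B[0][1] = 1 + 8 = 9, A[0][1] + B[1][1] = 3 + 1 = 4) = 4 (attained at k = 1)
  C[1][0] = min over k of (A[1][0] + B[0][0] = 1 + 7 = 8, A[1][1] + B[1][0] = -4 + -5 = -9) = -9 (attained at k = 1)
  C[1][1] = min over k of (A[1][0] + B[0][1] = 1 + 8 = 9, A[1][1] + B[1][1] = -4 + 1 = -3) = -3 (attained at k = 1)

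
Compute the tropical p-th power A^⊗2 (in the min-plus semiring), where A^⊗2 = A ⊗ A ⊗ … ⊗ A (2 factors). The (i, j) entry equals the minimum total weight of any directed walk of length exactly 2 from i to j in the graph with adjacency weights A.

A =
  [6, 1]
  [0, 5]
A^⊗2 =
  [1, 6]
  [5, 1]

Each entry (A^⊗2)_ij equals the minimum over all length-2 walks i = v_0 → v_1 → … → v_2 = j of Σ_t A[v_t][v_{t+1}]. For example, for (i, j) = (0, 1) we minimise over 2 possible intermediate vertex sequences; the minimum is 6, attained along the walk 0 → 1 → 1.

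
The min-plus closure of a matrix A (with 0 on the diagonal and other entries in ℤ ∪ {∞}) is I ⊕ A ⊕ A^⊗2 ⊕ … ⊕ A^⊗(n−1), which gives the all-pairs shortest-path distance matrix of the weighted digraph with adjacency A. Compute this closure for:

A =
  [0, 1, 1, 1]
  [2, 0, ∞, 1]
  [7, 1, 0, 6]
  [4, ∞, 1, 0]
Closure =
  [0, 1, 1, 1]
  [2, 0, 2, 1]
  [3, 1, 0, 2]
  [4, 2, 1, 0]

This is the Floyd-Warshall all-pairs shortest-path computation. For each intermediate vertex k = 0, 1, …, 3, update dist[i][j] ← min(dist[i][j], dist[i][k] + dist[k][j]). The final matrix gives, for each (i, j), the minimum total weight of any directed path from i to j (possibly empty when i = j).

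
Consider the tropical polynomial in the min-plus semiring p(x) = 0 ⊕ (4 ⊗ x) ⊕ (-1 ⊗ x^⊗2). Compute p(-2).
p(-2) = -5

A tropical monomial a ⊗ x^⊗i evaluates to a + i · x. Evaluating each term at x = -2:
  Term 0 contributes 0 + 0 · -2 = 0
  Term 1 contributes 4 + 1 · -2 = 2
  Term 2 contributes -1 + 2 · -2 = -5
p(-2) = ⊕ of these = min[0, 2, -5] = -5.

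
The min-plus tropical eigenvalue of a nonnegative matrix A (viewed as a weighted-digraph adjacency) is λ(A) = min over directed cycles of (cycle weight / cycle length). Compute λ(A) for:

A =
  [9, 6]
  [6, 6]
λ(A) = 6

Enumerate directed cycles and compute their means (weight / length). Sample:
  cycle 0 → 0: weight = 9, length = 1, mean = 9/1 ≈ 9.000
  cycle 1 → 1: weight = 6, length = 1, mean = 6/1 ≈ 6.000
  cycle 0 → 1 → 0: weight = 12, length = 2, mean = 12/2 ≈ 6.000
  cycle 1 → 0 → 1: weight = 12, length = 2, mean = 12/2 ≈ 6.000
Minimum mean = 6.000, attained e.g. along the cycle 1 → 1 with weight 6 and length 1. So λ(A) = 6/1 = 6.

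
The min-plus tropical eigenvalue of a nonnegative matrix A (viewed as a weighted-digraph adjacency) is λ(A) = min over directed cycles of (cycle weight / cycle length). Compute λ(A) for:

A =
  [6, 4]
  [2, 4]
λ(A) = 3

Enumerate directed cycles and compute their means (weight / length). Sample:
  cycle 0 → 0: weight = 6, length = 1, mean = 6/1 ≈ 6.000
  cycle 1 → 1: weight = 4, length = 1, mean = 4/1 ≈ 4.000
  cycle 0 → 1 → 0: weight = 6, length = 2, mean = 6/2 ≈ 3.000
  cycle 1 → 0 → 1: weight = 6, length = 2, mean = 6/2 ≈ 3.000
Minimum mean = 3.000, attained e.g. along the cycle 0 → 1 → 0 with weight 6 and length 2. So λ(A) = 6/2 = 3.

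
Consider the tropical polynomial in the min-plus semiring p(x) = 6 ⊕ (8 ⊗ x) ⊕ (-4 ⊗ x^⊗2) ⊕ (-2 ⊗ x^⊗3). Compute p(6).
p(6) = 6

A tropical monomial a ⊗ x^⊗i evaluates to a + i · x. Evaluating each term at x = 6:
  Term 0 contributes 6 + 0 · 6 = 6
  Term 1 contributes 8 + 1 · 6 = 14
  Term 2 contributes -4 + 2 · 6 = 8
  Term 3 contributes -2 + 3 · 6 = 16
p(6) = ⊕ of these = min[6, 14, 8, 16] = 6.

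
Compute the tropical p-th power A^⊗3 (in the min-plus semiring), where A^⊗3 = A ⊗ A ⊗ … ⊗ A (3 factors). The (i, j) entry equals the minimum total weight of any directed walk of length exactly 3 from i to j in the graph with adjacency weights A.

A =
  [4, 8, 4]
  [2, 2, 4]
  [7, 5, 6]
A^⊗3 =
  [11, 11, 12]
  [6, 6, 8]
  [9, 9, 11]

Each entry (A^⊗3)_ij equals the minimum over all length-3 walks i = v_0 → v_1 → … → v_3 = j of Σ_t A[v_t][v_{t+1}]. For example, for (i, j) = (0, 2) we minimise over 9 possible intermediate vertex sequences; the minimum is 12, attained along the walk 0 → 0 → 0 → 2.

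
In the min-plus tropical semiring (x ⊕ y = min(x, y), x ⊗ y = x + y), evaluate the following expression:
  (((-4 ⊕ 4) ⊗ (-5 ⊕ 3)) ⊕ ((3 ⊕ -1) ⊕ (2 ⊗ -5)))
(((-4 ⊕ 4) ⊗ (-5 ⊕ 3)) ⊕ ((3 ⊕ -1) ⊕ (2 ⊗ -5))) = -9

Expand innermost to outermost. Recall ⊕ takes the minimum of its arguments and ⊗ takes their sum. Working out the expression (((-4 ⊕ 4) ⊗ (-5 ⊕ 3)) ⊕ ((3 ⊕ -1) ⊕ (2 ⊗ -5))) gives -9.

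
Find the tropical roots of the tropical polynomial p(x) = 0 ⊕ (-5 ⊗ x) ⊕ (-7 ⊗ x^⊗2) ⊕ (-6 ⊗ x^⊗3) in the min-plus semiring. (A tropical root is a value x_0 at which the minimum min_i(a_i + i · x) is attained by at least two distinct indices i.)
Roots: {-1, 2, 5}

Each tropical root is a break point of the lower envelope of the lines y = a_i + i · x (there are 4 lines, with slopes 0, 1, ..., 3). Only the lines that attain the minimum somewhere contribute to roots; other lines are dominated. Here the surviving (envelope) indices are i = 3, i = 2, i = 1, i = 0.
Intersections between consecutive envelope lines give the roots: for adjacent envelope indices i < j the intersection is x = (a_i − a_j) / (j − i). Reading off the sorted break points: {-1, 2, 5}.
Verification: at each break x_0, at least two indices attain the minimum of min_i(a_i + i · x_0).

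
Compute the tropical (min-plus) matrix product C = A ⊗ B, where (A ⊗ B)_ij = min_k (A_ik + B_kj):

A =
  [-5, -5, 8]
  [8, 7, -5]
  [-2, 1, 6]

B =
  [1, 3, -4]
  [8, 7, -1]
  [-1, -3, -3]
A ⊗ B =
  [-4, -2, -9]
  [-6, -8, -8]
  [-1, 1, -6]

Apply the min-plus product entry-by-entry:
  C[0][0] = min over k of (A[0][0] + B[0][0] = -5 + 1 = -4, A[0][1] + B[1][0] = -5 + 8 = 3, A[0][2] + B[2][0] = 8 + -1 = 7) = -4 (attained at k = 0)
  C[0][1] = min over k of (A[0][0] + B[0][1] = -5 + 3 = -2, A[0][1] + B[1][1] = -5 + 7 = 2, A[0][2] + B[2][1] = 8 + -3 = 5) = -2 (attained at k = 0)
  C[0][2] = min over k of (A[0][0] + B[0][2] = -5 + -4 = -9, A[0][1] + B[1][2] = -5 + -1 = -6, A[0][2] + B[2][2] = 8 + -3 = 5) = -9 (attained at k = 0)
  C[1][0] = min over k of (A[1][0] + B[0][0] = 8 + 1 = 9, A[1][1] + B[1][0] = 7 + 8 = 15, A[1][2] + B[2][0] = -5 + -1 = -6) = -6 (attained at k = 2)
  C[1][1] = min over k of (A[1][0] + B[0][1] = 8 + 3 = 11, A[1][1] + B[1][1] = 7 + 7 = 14, A[1][2] + B[2][1] = -5 + -3 = -8) = -8 (attained at k = 2)
  C[1][2] = min over k of (A[1][0] + B[0][2] = 8 + -4 = 4, A[1][1] + B[1][2] = 7 + -1 = 6, A[1][2] + B[2][2] = -5 + -3 = -8) = -8 (attained at k = 2)
  C[2][0] = min over k of (A[2][0] + B[0][0] = -2 + 1 = -1, A[2][1] + B[1][0] = 1 + 8 = 9, A[2][2] + B[2][0] = 6 + -1 = 5) = -1 (attained at k = 0)
  C[2][1] = min over k of (A[2][0] + B[0][1] = -2 + 3 = 1, A[2][1] + B[1][1] = 1 + 7 = 8, A[2][2] + B[2][1] = 6 + -3 = 3) = 1 (attained at k = 0)
  C[2][2] = min over k of (A[2][0] + B[0][2] = -2 + -4 = -6, A[2][1] + B[1][2] = 1 + -1 = 0, A[2][2] + B[2][2] = 6 + -3 = 3) = -6 (attained at k = 0)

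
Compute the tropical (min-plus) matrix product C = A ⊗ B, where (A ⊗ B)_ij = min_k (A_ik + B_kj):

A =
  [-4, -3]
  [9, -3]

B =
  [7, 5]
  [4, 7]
A ⊗ B =
  [1, 1]
  [1, 4]

Apply the min-plus product entry-by-entry:
  C[0][0] = min over k of (A[0][0] + B[0][0] = -4 + 7 = 3, A[0][1] + B[1][0] = -3 + 4 = 1) = 1 (attained at k = 1)
  C[0][1] = min over k of (A[0][0] + B[0][1] = -4 + 5 = 1, A[0][1] + B[1][1] = -3 + 7 = 4) = 1 (attained at k = 0)
  C[1][0] = min over k of (A[1][0] + B[0][0] = 9 + 7 = 16, A[1][1] + B[1][0] = -3 + 4 = 1) = 1 (attained at k = 1)
  C[1][1] = min over k of (A[1][0] + B[0][1] = 9 + 5 = 14, A[1][1] + B[1][1] = -3 + 7 = 4) = 4 (attained at k = 1)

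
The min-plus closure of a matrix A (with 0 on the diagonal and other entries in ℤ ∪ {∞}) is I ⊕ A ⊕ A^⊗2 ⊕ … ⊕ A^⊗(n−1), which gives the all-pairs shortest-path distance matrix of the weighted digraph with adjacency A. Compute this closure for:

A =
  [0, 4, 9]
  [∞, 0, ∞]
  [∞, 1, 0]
Closure =
  [0, 4, 9]
  [∞, 0, ∞]
  [∞, 1, 0]

This is the Floyd-Warshall all-pairs shortest-path computation. For each intermediate vertex k = 0, 1, …, 2, update dist[i][j] ← min(dist[i][j], dist[i][k] + dist[k][j]). The final matrix gives, for each (i, j), the minimum total weight of any directed path from i to j (possibly empty when i = j).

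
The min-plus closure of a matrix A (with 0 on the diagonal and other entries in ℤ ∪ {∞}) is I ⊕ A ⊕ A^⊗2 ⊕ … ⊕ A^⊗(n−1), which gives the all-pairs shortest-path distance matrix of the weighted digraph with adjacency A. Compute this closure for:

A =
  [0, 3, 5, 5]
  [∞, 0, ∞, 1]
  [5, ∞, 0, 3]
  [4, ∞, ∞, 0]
Closure =
  [0, 3, 5, 4]
  [5, 0, 10, 1]
  [5, 8, 0, 3]
  [4, 7, 9, 0]

This is the Floyd-Warshall all-pairs shortest-path computation. For each intermediate vertex k = 0, 1, …, 3, update dist[i][j] ← min(dist[i][j], dist[i][k] + dist[k][j]). The final matrix gives, for each (i, j), the minimum total weight of any directed path from i to j (possibly empty when i = j).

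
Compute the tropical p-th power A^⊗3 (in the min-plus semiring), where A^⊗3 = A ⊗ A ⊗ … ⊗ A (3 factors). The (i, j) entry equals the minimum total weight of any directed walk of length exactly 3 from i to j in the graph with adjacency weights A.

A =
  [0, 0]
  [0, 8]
A^⊗3 =
  [0, 0]
  [0, 0]

Each entry (A^⊗3)_ij equals the minimum over all length-3 walks i = v_0 → v_1 → … → v_3 = j of Σ_t A[v_t][v_{t+1}]. For example, for (i, j) = (0, 1) we minimise over 4 possible intermediate vertex sequences; the minimum is 0, attained along the walk 0 → 0 → 0 → 1.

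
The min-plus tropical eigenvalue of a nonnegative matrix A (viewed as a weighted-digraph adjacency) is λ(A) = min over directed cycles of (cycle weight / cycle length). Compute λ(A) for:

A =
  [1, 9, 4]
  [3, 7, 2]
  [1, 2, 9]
λ(A) = 1

Enumerate directed cycles and compute their means (weight / length). Sample:
  cycle 0 → 0: weight = 1, length = 1, mean = 1/1 ≈ 1.000
  cycle 1 → 1: weight = 7, length = 1, mean = 7/1 ≈ 7.000
  cycle 2 → 2: weight = 9, length = 1, mean = 9/1 ≈ 9.000
  cycle 0 → 1 → 0: weight = 12, length = 2, mean = 12/2 ≈ 6.000
  cycle 0 → 2 → 0: weight = 5, length = 2, mean = 5/2 ≈ 2.500
  cycle 1 → 0 → 1: weight = 12, length = 2, mean = 12/2 ≈ 6.000
Minimum mean = 1.000, attained e.g. along the cycle 0 → 0 with weight 1 and length 1. So λ(A) = 1/1 = 1.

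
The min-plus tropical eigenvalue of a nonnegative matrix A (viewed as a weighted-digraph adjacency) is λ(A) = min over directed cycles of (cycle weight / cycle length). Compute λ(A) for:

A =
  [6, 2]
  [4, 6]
λ(A) = 3

Enumerate directed cycles and compute their means (weight / length). Sample:
  cycle 0 → 0: weight = 6, length = 1, mean = 6/1 ≈ 6.000
  cycle 1 → 1: weight = 6, length = 1, mean = 6/1 ≈ 6.000
  cycle 0 → 1 → 0: weight = 6, length = 2, mean = 6/2 ≈ 3.000
  cycle 1 → 0 → 1: weight = 6, length = 2, mean = 6/2 ≈ 3.000
Minimum mean = 3.000, attained e.g. along the cycle 0 → 1 → 0 with weight 6 and length 2. So λ(A) = 6/2 = 3.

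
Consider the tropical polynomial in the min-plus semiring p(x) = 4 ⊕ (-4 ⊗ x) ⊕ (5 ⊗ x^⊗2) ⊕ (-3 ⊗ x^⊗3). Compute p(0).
p(0) = -4

A tropical monomial a ⊗ x^⊗i evaluates to a + i · x. Evaluating each term at x = 0:
  Term 0 contributes 4 + 0 · 0 = 4
  Term 1 contributes -4 + 1 · 0 = -4
  Term 2 contributes 5 + 2 · 0 = 5
  Term 3 contributes -3 + 3 · 0 = -3
p(0) = ⊕ of these = min[4, -4, 5, -3] = -4.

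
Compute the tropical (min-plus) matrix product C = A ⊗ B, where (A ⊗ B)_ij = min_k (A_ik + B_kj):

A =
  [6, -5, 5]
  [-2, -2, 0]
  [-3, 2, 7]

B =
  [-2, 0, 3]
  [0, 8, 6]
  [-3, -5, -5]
A ⊗ B =
  [-5, 0, 0]
  [-4, -5, -5]
  [-5, -3, 0]

Apply the min-plus product entry-by-entry:
  C[0][0] = min over k of (A[0][0] + B[0][0] = 6 + -2 = 4, A[0][1] + B[1][0] = -5 + 0 = -5, A[0][2] + B[2][0] = 5 + -3 = 2) = -5 (attained at k = 1)
  C[0][1] = min over k of (A[0][0] + B[0][1] = 6 + 0 = 6, A[0][1] + B[1][1] = -5 + 8 = 3, A[0][2] + B[2][1] = 5 + -5 = 0) = 0 (attained at k = 2)
  C[0][2] = min over k of (A[0][0] + B[0][2] = 6 + 3 = 9, A[0][1] + B[1][2] = -5 + 6 = 1, A[0][2] + B[2][2] = 5 + -5 = 0) = 0 (attained at k = 2)
  C[1][0] = min over k of (A[1][0] + B[0][0] = -2 + -2 = -4, A[1][1] + B[1][0] = -2 + 0 = -2, A[1][2] + B[2][0] = 0 + -3 = -3) = -4 (attained at k = 0)
  C[1][1] = min over k of (A[1][0] + B[0][1] = -2 + 0 = -2, A[1][1] + B[1][1] = -2 + 8 = 6, A[1][2] + B[2][1] = 0 + -5 = -5) = -5 (attained at k = 2)
  C[1][2] = min over k of (A[1][0] + B[0][2] = -2 + 3 = 1, A[1][1] + B[1][2] = -2 + 6 = 4, A[1][2] + B[2][2] = 0 + -5 = -5) = -5 (attained at k = 2)
  C[2][0] = min over k of (A[2][0] + B[0][0] = -3 + -2 = -5, A[2][1] + B[1][0] = 2 + 0 = 2, A[2][2] + B[2][0] = 7 + -3 = 4) = -5 (attained at k = 0)
  C[2][1] = min over k of (A[2][0] + B[0][1] = -3 + 0 = -3, A[2][1] + B[1][1] = 2 + 8 = 10, A[2][2] + B[2][1] = 7 + -5 = 2) = -3 (attained at k = 0)
  C[2][2] = min over k of (A[2][0] + B[0][2] = -3 + 3 = 0, A[2][1] + B[1][2] = 2 + 6 = 8, A[2][2] + B[2][2] = 7 + -5 = 2) = 0 (attained at k = 0)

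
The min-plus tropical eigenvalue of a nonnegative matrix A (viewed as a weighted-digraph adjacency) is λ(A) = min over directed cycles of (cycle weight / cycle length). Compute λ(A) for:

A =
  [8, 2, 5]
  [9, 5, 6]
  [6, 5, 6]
λ(A) = 14/3

Enumerate directed cycles and compute their means (weight / length). Sample:
  cycle 0 → 0: weight = 8, length = 1, mean = 8/1 ≈ 8.000
  cycle 1 → 1: weight = 5, length = 1, mean = 5/1 ≈ 5.000
  cycle 2 → 2: weight = 6, length = 1, mean = 6/1 ≈ 6.000
  cycle 0 → 1 → 0: weight = 11, length = 2, mean = 11/2 ≈ 5.500
  cycle 0 → 2 → 0: weight = 11, length = 2, mean = 11/2 ≈ 5.500
  cycle 1 → 0 → 1: weight = 11, length = 2, mean = 11/2 ≈ 5.500
Minimum mean = 4.667, attained e.g. along the cycle 0 → 1 → 2 → 0 with weight 14 and length 3. So λ(A) = 14/3 = 14/3.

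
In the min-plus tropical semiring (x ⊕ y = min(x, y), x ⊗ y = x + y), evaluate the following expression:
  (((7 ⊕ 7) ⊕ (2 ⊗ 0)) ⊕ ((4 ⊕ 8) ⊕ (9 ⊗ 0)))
(((7 ⊕ 7) ⊕ (2 ⊗ 0)) ⊕ ((4 ⊕ 8) ⊕ (9 ⊗ 0))) = 2

Expand innermost to outermost. Recall ⊕ takes the minimum of its arguments and ⊗ takes their sum. Working out the expression (((7 ⊕ 7) ⊕ (2 ⊗ 0)) ⊕ ((4 ⊕ 8) ⊕ (9 ⊗ 0))) gives 2.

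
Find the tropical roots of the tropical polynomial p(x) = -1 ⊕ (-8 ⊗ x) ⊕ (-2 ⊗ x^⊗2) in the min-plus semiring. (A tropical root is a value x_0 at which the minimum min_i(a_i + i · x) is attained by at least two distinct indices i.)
Roots: {-6, 7}

Each tropical root is a break point of the lower envelope of the lines y = a_i + i · x (there are 3 lines, with slopes 0, 1, ..., 2). Only the lines that attain the minimum somewhere contribute to roots; other lines are dominated. Here the surviving (envelope) indices are i = 2, i = 1, i = 0.
Intersections between consecutive envelope lines give the roots: for adjacent envelope indices i < j the intersection is x = (a_i − a_j) / (j − i). Reading off the sorted break points: {-6, 7}.
Verification: at each break x_0, at least two indices attain the minimum of min_i(a_i + i · x_0).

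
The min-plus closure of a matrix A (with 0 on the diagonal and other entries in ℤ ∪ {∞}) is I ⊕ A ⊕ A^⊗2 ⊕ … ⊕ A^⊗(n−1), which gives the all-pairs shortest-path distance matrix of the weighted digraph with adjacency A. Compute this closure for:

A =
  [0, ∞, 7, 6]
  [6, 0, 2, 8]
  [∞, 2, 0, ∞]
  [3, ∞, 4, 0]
Closure =
  [0, 9, 7, 6]
  [6, 0, 2, 8]
  [8, 2, 0, 10]
  [3, 6, 4, 0]

This is the Floyd-Warshall all-pairs shortest-path computation. For each intermediate vertex k = 0, 1, …, 3, update dist[i][j] ← min(dist[i][j], dist[i][k] + dist[k][j]). The final matrix gives, for each (i, j), the minimum total weight of any directed path from i to j (possibly empty when i = j).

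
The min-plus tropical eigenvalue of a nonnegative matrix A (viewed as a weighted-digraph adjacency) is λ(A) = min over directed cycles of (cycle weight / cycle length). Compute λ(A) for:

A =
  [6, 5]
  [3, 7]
λ(A) = 4

Enumerate directed cycles and compute their means (weight / length). Sample:
  cycle 0 → 0: weight = 6, length = 1, mean = 6/1 ≈ 6.000
  cycle 1 → 1: weight = 7, length = 1, mean = 7/1 ≈ 7.000
  cycle 0 → 1 → 0: weight = 8, length = 2, mean = 8/2 ≈ 4.000
  cycle 1 → 0 → 1: weight = 8, length = 2, mean = 8/2 ≈ 4.000
Minimum mean = 4.000, attained e.g. along the cycle 0 → 1 → 0 with weight 8 and length 2. So λ(A) = 8/2 = 4.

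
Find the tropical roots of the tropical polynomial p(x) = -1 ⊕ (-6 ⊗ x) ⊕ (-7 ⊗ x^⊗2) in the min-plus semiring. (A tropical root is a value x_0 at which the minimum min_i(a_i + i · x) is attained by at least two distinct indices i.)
Roots: {1, 5}

Each tropical root is a break point of the lower envelope of the lines y = a_i + i · x (there are 3 lines, with slopes 0, 1, ..., 2). Only the lines that attain the minimum somewhere contribute to roots; other lines are dominated. Here the surviving (envelope) indices are i = 2, i = 1, i = 0.
Intersections between consecutive envelope lines give the roots: for adjacent envelope indices i < j the intersection is x = (a_i − a_j) / (j − i). Reading off the sorted break points: {1, 5}.
Verification: at each break x_0, at least two indices attain the minimum of min_i(a_i + i · x_0).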